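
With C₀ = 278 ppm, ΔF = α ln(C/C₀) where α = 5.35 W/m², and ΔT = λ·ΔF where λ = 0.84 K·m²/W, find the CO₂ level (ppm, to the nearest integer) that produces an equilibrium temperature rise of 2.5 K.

Required forcing: ΔF = ΔT/λ = 2.5/0.84 = 2.9762 W/m².
Then ln(C/278) = ΔF/5.35 = 2.9762/5.35 = 0.55630.
So C = 278 × e^0.55630 = 278 × 1.74421 = 484.89 ppm.

C ≈ 485 ppm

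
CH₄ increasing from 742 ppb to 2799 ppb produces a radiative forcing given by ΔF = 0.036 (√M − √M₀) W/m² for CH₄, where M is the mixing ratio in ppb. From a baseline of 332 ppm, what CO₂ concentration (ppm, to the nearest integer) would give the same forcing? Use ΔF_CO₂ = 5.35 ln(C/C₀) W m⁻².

C ≈ 395 ppm

CH₄ forcing: 0.036 × (√2799 − √742) = 0.036 × (52.9056 − 27.2397) = 0.036 × 25.6659 = 0.92397 W/m².
Set 5.35 ln(C/332) = 0.92397: ln(C/332) = 0.92397/5.35 = 0.17270, so C = 332 × e^0.17270 = 332 × 1.18851 = 394.59 ppm.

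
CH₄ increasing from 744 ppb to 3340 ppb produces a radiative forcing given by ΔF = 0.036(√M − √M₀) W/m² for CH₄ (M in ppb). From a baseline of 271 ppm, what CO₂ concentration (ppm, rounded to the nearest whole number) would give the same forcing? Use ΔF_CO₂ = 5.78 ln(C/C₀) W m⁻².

CH₄ forcing: 0.036 × (√3340 − √744) = 0.036 × (57.7927 − 27.2764) = 0.036 × 30.5163 = 1.09859 W/m².
Set 5.78 ln(C/271) = 1.09859: ln(C/271) = 1.09859/5.78 = 0.19007, so C = 271 × e^0.19007 = 271 × 1.20933 = 327.73 ppm.

C ≈ 328 ppm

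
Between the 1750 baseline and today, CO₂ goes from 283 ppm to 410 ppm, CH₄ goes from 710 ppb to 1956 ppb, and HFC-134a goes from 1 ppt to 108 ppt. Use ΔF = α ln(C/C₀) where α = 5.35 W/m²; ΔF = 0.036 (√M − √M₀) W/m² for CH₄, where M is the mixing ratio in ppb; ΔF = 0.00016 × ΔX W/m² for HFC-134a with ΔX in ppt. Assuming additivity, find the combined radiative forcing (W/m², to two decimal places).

ΔF = 2.63 W/m²

CO₂: 5.35 × ln(410/283) = 5.35 × ln(1.44876) = 5.35 × 0.37071 = 1.9833 W/m².
CH₄: 0.036 × (√1956 − √710) = 0.036 × (44.2267 − 26.6458) = 0.036 × 17.5809 = 0.6329 W/m².
HFC-134a: ΔF = 0.00016 × (108 − 1) = 0.00016 × 107 = 0.0171 W/m².
Total ΔF = 1.9833 + 0.6329 + 0.0171 = 2.6333 W/m².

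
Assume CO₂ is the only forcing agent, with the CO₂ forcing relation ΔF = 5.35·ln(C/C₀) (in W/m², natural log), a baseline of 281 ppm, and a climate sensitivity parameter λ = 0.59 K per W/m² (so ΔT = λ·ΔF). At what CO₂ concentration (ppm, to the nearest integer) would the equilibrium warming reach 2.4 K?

C ≈ 601 ppm

Required forcing: ΔF = ΔT/λ = 2.4/0.59 = 4.0678 W/m².
Then ln(C/281) = ΔF/5.35 = 4.0678/5.35 = 0.76034.
So C = 281 × e^0.76034 = 281 × 2.13900 = 601.06 ppm.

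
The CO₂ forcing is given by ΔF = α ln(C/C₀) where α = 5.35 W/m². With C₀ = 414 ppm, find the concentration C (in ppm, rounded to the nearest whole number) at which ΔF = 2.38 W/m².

Set 5.35 ln(C/414) = 2.38, so ln(C/414) = 2.38/5.35 = 0.44486.
Then C/414 = e^0.44486 = 1.56027, giving C = 414 × 1.56027 = 645.95 ppm.

C ≈ 646 ppm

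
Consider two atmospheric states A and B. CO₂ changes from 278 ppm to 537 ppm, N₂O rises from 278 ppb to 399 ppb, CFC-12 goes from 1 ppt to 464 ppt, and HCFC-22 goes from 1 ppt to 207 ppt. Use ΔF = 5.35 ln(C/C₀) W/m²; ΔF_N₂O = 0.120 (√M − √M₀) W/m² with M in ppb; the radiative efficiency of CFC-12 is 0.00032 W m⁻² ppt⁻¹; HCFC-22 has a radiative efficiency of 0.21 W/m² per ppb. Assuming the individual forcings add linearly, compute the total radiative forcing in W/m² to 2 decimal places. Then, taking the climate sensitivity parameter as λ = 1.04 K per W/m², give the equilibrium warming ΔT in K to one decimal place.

ΔF = 4.11 W/m²; ΔT = 4.3 K

CO₂: 5.35 × ln(537/278) = 5.35 × ln(1.93165) = 5.35 × 0.65837 = 3.5223 W/m².
N₂O: 0.120 × (√399 − √278) = 0.120 × (19.9750 − 16.6733) = 0.120 × 3.3017 = 0.3962 W/m².
CFC-12: ΔF = 0.00032 × (464 − 1) = 0.00032 × 463 = 0.1482 W/m².
HCFC-22: Δ = 207 − 1 = 206 ppt = 0.206 ppb; ΔF = 0.21 × 0.206 = 0.0433 W/m².
Total ΔF = 3.5223 + 0.3962 + 0.1482 + 0.0433 = 4.1100 W/m².
ΔT = λ ΔF = 1.04 × 4.11 = 4.2744 K.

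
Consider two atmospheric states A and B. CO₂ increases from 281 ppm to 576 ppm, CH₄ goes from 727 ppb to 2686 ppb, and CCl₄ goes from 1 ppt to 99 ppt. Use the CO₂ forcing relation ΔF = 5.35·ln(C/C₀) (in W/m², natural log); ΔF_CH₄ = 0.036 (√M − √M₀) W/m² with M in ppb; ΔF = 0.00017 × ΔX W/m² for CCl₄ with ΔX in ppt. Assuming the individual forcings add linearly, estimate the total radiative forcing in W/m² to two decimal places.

ΔF = 4.75 W/m²

CO₂: 5.35 × ln(576/281) = 5.35 × ln(2.04982) = 5.35 × 0.71775 = 3.8400 W/m².
CH₄: 0.036 × (√2686 − √727) = 0.036 × (51.8266 − 26.9629) = 0.036 × 24.8637 = 0.8951 W/m².
CCl₄: ΔF = 0.00017 × (99 − 1) = 0.00017 × 98 = 0.0167 W/m².
Total ΔF = 3.8400 + 0.8951 + 0.0167 = 4.7518 W/m².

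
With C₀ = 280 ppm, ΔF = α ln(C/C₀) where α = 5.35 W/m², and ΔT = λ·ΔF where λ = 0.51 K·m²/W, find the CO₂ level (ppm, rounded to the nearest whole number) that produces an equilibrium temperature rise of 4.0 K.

C ≈ 1213 ppm

Required forcing: ΔF = ΔT/λ = 4.0/0.51 = 7.8431 W/m².
Then ln(C/280) = ΔF/5.35 = 7.8431/5.35 = 1.46600.
So C = 280 × e^1.46600 = 280 × 4.33187 = 1212.92 ppm.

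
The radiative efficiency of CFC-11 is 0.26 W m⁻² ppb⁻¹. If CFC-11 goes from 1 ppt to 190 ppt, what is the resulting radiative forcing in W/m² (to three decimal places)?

ΔF = 0.049 W/m²

CFC-11: Δ = 190 − 1 = 189 ppt = 0.189 ppb; ΔF = 0.26 × 0.189 = 0.0491 W/m².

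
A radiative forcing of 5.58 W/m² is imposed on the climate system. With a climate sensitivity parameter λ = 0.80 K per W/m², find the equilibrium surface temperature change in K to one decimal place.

ΔT = λ ΔF = 0.80 × 5.58 = 4.4640 K.

ΔT = 4.5 K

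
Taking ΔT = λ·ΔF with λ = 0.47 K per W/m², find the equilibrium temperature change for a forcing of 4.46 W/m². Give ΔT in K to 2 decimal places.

ΔT = λ ΔF = 0.47 × 4.46 = 2.0962 K.

ΔT = 2.10 K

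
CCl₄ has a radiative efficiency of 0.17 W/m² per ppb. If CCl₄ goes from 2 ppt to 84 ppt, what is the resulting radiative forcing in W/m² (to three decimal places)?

CCl₄: Δ = 84 − 2 = 82 ppt = 0.082 ppb; ΔF = 0.17 × 0.082 = 0.0139 W/m².

ΔF = 0.014 W/m²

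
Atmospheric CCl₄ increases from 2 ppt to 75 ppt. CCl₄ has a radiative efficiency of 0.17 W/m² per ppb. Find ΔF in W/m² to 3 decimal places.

CCl₄: Δ = 75 − 2 = 73 ppt = 0.073 ppb; ΔF = 0.17 × 0.073 = 0.0124 W/m².

ΔF = 0.012 W/m²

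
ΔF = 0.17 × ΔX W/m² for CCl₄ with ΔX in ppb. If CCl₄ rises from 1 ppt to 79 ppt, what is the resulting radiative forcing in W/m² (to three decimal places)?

ΔF = 0.013 W/m²

CCl₄: Δ = 79 − 1 = 78 ppt = 0.078 ppb; ΔF = 0.17 × 0.078 = 0.0133 W/m².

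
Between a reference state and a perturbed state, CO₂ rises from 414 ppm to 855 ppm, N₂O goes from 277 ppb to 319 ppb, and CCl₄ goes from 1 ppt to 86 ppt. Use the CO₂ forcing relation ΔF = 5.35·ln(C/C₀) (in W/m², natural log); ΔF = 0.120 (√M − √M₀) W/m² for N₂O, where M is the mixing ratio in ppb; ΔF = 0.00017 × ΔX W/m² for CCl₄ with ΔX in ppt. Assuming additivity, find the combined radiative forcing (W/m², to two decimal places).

ΔF = 4.04 W/m²

CO₂: 5.35 × ln(855/414) = 5.35 × ln(2.06522) = 5.35 × 0.72524 = 3.8800 W/m².
N₂O: 0.120 × (√319 − √277) = 0.120 × (17.8606 − 16.6433) = 0.120 × 1.2173 = 0.1461 W/m².
CCl₄: ΔF = 0.00017 × (86 − 1) = 0.00017 × 85 = 0.0145 W/m².
Total ΔF = 3.8800 + 0.1461 + 0.0145 = 4.0406 W/m².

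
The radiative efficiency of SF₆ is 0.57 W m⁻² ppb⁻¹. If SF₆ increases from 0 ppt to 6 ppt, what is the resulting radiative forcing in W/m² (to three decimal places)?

ΔF = 0.003 W/m²

SF₆: Δ = 6 − 0 = 6 ppt = 0.006 ppb; ΔF = 0.57 × 0.006 = 0.0034 W/m².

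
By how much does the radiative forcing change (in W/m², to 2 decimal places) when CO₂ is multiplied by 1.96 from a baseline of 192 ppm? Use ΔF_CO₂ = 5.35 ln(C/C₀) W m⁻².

Because the forcing depends only on the ratio C/C₀, the initial concentration does not enter.
ΔF = 5.35 × ln(1.96) = 5.35 × 0.67294 = 3.6002 W/m².

ΔF = 3.60 W/m²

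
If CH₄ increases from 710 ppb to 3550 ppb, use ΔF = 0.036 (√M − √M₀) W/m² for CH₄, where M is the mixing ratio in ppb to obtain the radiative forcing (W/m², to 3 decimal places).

CH₄: 0.036 × (√3550 − √710) = 0.036 × (59.5819 − 26.6458) = 0.036 × 32.9361 = 1.1857 W/m².

ΔF = 1.186 W/m²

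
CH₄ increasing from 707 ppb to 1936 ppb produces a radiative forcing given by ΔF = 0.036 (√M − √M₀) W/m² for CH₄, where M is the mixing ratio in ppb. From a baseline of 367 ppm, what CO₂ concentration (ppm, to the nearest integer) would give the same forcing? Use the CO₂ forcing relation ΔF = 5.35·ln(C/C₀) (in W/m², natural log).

CH₄ forcing: 0.036 × (√1936 − √707) = 0.036 × (44.0000 − 26.5895) = 0.036 × 17.4105 = 0.62678 W/m².
Set 5.35 ln(C/367) = 0.62678: ln(C/367) = 0.62678/5.35 = 0.11716, so C = 367 × e^0.11716 = 367 × 1.12430 = 412.62 ppm.

C ≈ 413 ppm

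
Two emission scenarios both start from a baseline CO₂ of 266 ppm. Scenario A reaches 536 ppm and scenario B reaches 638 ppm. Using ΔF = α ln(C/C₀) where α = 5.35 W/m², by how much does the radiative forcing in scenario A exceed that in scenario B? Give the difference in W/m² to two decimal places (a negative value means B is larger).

ΔF_A = 5.35 ln(536/266) = 5.35 × 0.70064 = 3.7484 W/m².
ΔF_B = 5.35 ln(638/266) = 5.35 × 0.87484 = 4.6804 W/m².
Difference: 3.7484 − 4.6804 = -0.9320 W/m².

ΔF_A − ΔF_B = -0.93 W/m²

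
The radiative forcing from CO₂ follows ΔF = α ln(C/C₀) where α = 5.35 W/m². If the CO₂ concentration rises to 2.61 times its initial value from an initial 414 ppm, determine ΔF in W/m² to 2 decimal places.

Because the forcing depends only on the ratio C/C₀, the initial concentration does not enter.
ΔF = 5.35 × ln(2.61) = 5.35 × 0.95935 = 5.1325 W/m².

ΔF = 5.13 W/m²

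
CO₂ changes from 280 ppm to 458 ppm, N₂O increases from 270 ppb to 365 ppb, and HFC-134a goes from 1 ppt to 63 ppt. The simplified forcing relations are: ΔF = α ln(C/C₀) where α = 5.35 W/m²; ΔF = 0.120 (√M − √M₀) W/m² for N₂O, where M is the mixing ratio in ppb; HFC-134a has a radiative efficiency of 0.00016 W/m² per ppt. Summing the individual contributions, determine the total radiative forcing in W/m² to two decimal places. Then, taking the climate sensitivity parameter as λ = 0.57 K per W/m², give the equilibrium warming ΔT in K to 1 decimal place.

ΔF = 2.96 W/m²; ΔT = 1.7 K

CO₂: 5.35 × ln(458/280) = 5.35 × ln(1.63571) = 5.35 × 0.49208 = 2.6326 W/m².
N₂O: 0.120 × (√365 − √270) = 0.120 × (19.1050 − 16.4317) = 0.120 × 2.6733 = 0.3208 W/m².
HFC-134a: ΔF = 0.00016 × (63 − 1) = 0.00016 × 62 = 0.0099 W/m².
Total ΔF = 2.6326 + 0.3208 + 0.0099 = 2.9633 W/m².
ΔT = λ ΔF = 0.57 × 2.96 = 1.6872 K.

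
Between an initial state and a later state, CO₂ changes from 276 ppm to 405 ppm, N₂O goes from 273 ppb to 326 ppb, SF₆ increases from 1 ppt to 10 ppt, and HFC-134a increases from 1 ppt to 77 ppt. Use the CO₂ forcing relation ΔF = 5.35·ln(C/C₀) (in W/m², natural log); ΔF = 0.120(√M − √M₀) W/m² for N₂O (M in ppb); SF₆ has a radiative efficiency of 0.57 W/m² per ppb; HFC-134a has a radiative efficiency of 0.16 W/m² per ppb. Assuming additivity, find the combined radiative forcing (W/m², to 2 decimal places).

CO₂: 5.35 × ln(405/276) = 5.35 × ln(1.46739) = 5.35 × 0.38349 = 2.0517 W/m².
N₂O: 0.120 × (√326 − √273) = 0.120 × (18.0555 − 16.5227) = 0.120 × 1.5328 = 0.1839 W/m².
SF₆: Δ = 10 − 1 = 9 ppt = 0.009 ppb; ΔF = 0.57 × 0.009 = 0.0051 W/m².
HFC-134a: Δ = 77 − 1 = 76 ppt = 0.076 ppb; ΔF = 0.16 × 0.076 = 0.0122 W/m².
Total ΔF = 2.0517 + 0.1839 + 0.0051 + 0.0122 = 2.2529 W/m².

ΔF = 2.25 W/m²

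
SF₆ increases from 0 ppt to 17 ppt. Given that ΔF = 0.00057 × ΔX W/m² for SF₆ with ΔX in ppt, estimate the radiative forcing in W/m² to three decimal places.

SF₆: ΔF = 0.00057 × (17 − 0) = 0.00057 × 17 = 0.0097 W/m².

ΔF = 0.010 W/m²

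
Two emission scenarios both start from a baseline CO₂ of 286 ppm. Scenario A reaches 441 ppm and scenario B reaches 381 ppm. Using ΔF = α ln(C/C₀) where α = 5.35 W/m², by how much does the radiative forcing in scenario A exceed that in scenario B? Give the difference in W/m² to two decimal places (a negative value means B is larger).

ΔF_A = 5.35 ln(441/286) = 5.35 × 0.43305 = 2.3168 W/m².
ΔF_B = 5.35 ln(381/286) = 5.35 × 0.28681 = 1.5344 W/m².
Difference: 2.3168 − 1.5344 = 0.7824 W/m².
(Equivalently, ΔF_A − ΔF_B = 5.35 ln(441/381) = 5.35 × 0.14625 = 0.7824 W/m².)

ΔF_A − ΔF_B = 0.78 W/m²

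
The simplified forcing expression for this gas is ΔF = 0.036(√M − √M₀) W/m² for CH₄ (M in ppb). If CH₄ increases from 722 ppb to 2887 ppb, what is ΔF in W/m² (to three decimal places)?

ΔF = 0.967 W/m²

CH₄: 0.036 × (√2887 − √722) = 0.036 × (53.7308 − 26.8701) = 0.036 × 26.8607 = 0.9670 W/m².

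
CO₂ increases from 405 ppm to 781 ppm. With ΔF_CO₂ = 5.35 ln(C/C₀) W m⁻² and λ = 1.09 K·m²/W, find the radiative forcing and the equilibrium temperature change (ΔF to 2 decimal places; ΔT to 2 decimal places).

ΔF = 3.51 W/m²; ΔT = 3.83 K

CO₂: 5.35 × ln(781/405) = 5.35 × ln(1.92840) = 5.35 × 0.65669 = 3.5133 W/m².
ΔT = λ ΔF = 1.09 × 3.51 = 3.8259 K.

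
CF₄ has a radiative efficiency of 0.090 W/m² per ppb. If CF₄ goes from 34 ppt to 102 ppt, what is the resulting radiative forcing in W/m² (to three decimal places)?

CF₄: Δ = 102 − 34 = 68 ppt = 0.068 ppb; ΔF = 0.090 × 0.068 = 0.0061 W/m².

ΔF = 0.006 W/m²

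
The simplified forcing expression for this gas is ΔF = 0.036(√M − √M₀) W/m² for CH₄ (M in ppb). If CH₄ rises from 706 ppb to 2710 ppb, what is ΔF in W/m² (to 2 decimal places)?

CH₄: 0.036 × (√2710 − √706) = 0.036 × (52.0577 − 26.5707) = 0.036 × 25.4870 = 0.9175 W/m².

ΔF = 0.92 W/m²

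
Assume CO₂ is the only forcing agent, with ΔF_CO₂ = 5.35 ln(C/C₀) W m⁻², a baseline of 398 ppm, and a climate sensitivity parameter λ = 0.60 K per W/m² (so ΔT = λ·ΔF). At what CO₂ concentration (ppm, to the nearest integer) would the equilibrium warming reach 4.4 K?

Required forcing: ΔF = ΔT/λ = 4.4/0.60 = 7.3333 W/m².
Then ln(C/398) = ΔF/5.35 = 7.3333/5.35 = 1.37071.
So C = 398 × e^1.37071 = 398 × 3.93815 = 1567.38 ppm.

C ≈ 1567 ppm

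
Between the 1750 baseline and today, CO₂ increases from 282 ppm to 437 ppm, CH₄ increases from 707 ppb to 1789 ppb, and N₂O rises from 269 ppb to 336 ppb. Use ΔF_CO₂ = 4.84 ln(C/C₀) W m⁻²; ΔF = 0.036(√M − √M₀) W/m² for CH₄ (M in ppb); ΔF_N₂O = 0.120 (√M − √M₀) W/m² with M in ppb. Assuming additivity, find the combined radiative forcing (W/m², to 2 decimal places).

CO₂: 4.84 × ln(437/282) = 4.84 × ln(1.54965) = 4.84 × 0.43803 = 2.1201 W/m².
CH₄: 0.036 × (√1789 − √707) = 0.036 × (42.2966 − 26.5895) = 0.036 × 15.7071 = 0.5655 W/m².
N₂O: 0.120 × (√336 − √269) = 0.120 × (18.3303 − 16.4012) = 0.120 × 1.9291 = 0.2315 W/m².
Total ΔF = 2.1201 + 0.5655 + 0.2315 = 2.9171 W/m².

ΔF = 2.92 W/m²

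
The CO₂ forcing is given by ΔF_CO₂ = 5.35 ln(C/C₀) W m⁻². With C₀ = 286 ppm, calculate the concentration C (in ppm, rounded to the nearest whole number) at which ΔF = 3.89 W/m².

C ≈ 592 ppm

Set 5.35 ln(C/286) = 3.89, so ln(C/286) = 3.89/5.35 = 0.72710.
Then C/286 = e^0.72710 = 2.06907, giving C = 286 × 2.06907 = 591.75 ppm.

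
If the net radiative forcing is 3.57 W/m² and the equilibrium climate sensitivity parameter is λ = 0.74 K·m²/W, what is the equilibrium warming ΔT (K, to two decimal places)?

ΔT = 2.64 K

ΔT = λ ΔF = 0.74 × 3.57 = 2.6418 K.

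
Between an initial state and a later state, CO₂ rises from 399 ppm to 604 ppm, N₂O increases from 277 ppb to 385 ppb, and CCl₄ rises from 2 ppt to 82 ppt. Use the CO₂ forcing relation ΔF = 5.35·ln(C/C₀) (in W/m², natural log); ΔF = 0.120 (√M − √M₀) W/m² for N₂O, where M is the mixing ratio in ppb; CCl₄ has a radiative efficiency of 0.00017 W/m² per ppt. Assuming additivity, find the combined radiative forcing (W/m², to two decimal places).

ΔF = 2.59 W/m²

CO₂: 5.35 × ln(604/399) = 5.35 × ln(1.51378) = 5.35 × 0.41461 = 2.2182 W/m².
N₂O: 0.120 × (√385 − √277) = 0.120 × (19.6214 − 16.6433) = 0.120 × 2.9781 = 0.3574 W/m².
CCl₄: ΔF = 0.00017 × (82 − 2) = 0.00017 × 80 = 0.0136 W/m².
Total ΔF = 2.2182 + 0.3574 + 0.0136 = 2.5892 W/m².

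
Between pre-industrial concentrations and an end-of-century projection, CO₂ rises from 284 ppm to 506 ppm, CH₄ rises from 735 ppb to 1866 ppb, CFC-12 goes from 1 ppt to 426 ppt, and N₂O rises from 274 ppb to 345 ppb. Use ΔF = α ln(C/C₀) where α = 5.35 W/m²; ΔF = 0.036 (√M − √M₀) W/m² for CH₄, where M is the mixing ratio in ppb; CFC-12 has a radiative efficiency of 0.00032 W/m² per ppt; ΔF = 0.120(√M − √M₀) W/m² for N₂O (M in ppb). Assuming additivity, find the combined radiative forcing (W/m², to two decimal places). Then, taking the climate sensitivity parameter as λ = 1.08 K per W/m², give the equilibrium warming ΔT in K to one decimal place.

ΔF = 4.05 W/m²; ΔT = 4.4 K

CO₂: 5.35 × ln(506/284) = 5.35 × ln(1.78169) = 5.35 × 0.57756 = 3.0899 W/m².
CH₄: 0.036 × (√1866 − √735) = 0.036 × (43.1972 − 27.1109) = 0.036 × 16.0863 = 0.5791 W/m².
CFC-12: ΔF = 0.00032 × (426 − 1) = 0.00032 × 425 = 0.1360 W/m².
N₂O: 0.120 × (√345 − √274) = 0.120 × (18.5742 − 16.5529) = 0.120 × 2.0213 = 0.2426 W/m².
Total ΔF = 3.0899 + 0.5791 + 0.1360 + 0.2426 = 4.0476 W/m².
ΔT = λ ΔF = 1.08 × 4.05 = 4.3740 K.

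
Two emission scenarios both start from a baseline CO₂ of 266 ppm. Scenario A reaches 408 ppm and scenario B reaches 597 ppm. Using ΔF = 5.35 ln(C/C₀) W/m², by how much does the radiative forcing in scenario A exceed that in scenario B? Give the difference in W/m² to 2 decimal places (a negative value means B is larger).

ΔF_A − ΔF_B = -2.04 W/m²

ΔF_A = 5.35 ln(408/266) = 5.35 × 0.42777 = 2.2886 W/m².
ΔF_B = 5.35 ln(597/266) = 5.35 × 0.80842 = 4.3250 W/m².
Difference: 2.2886 − 4.3250 = -2.0364 W/m².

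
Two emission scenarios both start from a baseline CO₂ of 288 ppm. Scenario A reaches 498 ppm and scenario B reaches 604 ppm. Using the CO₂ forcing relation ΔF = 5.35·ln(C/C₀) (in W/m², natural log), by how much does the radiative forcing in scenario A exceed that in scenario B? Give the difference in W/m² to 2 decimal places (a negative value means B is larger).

ΔF_A = 5.35 ln(498/288) = 5.35 × 0.54764 = 2.9299 W/m².
ΔF_B = 5.35 ln(604/288) = 5.35 × 0.74061 = 3.9623 W/m².
Difference: 2.9299 − 3.9623 = -1.0324 W/m².
(Equivalently, ΔF_A − ΔF_B = 5.35 ln(498/604) = 5.35 × -0.19297 = -1.0324 W/m².)

ΔF_A − ΔF_B = -1.03 W/m²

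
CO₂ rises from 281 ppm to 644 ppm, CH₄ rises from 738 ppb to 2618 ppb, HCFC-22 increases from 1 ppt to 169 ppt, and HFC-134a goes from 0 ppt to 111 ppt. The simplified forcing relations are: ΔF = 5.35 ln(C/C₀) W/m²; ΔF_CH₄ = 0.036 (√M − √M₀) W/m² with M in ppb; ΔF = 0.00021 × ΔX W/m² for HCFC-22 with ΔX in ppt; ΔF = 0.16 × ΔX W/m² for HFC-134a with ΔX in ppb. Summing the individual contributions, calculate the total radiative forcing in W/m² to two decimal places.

CO₂: 5.35 × ln(644/281) = 5.35 × ln(2.29181) = 5.35 × 0.82934 = 4.4370 W/m².
CH₄: 0.036 × (√2618 − √738) = 0.036 × (51.1664 − 27.1662) = 0.036 × 24.0002 = 0.8640 W/m².
HCFC-22: ΔF = 0.00021 × (169 − 1) = 0.00021 × 168 = 0.0353 W/m².
HFC-134a: Δ = 111 − 0 = 111 ppt = 0.111 ppb; ΔF = 0.16 × 0.111 = 0.0178 W/m².
Total ΔF = 4.4370 + 0.8640 + 0.0353 + 0.0178 = 5.3541 W/m².

ΔF = 5.35 W/m²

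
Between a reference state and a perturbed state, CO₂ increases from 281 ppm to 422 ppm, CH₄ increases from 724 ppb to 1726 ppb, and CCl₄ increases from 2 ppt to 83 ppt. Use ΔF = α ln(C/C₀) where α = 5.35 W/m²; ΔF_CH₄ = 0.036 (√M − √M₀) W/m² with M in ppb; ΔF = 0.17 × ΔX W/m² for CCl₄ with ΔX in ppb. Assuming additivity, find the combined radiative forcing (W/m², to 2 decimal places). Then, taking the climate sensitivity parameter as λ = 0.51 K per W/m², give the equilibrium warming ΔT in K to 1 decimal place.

ΔF = 2.72 W/m²; ΔT = 1.4 K

CO₂: 5.35 × ln(422/281) = 5.35 × ln(1.50178) = 5.35 × 0.40665 = 2.1756 W/m².
CH₄: 0.036 × (√1726 − √724) = 0.036 × (41.5452 − 26.9072) = 0.036 × 14.6380 = 0.5270 W/m².
CCl₄: Δ = 83 − 2 = 81 ppt = 0.081 ppb; ΔF = 0.17 × 0.081 = 0.0138 W/m².
Total ΔF = 2.1756 + 0.5270 + 0.0138 = 2.7164 W/m².
ΔT = λ ΔF = 0.51 × 2.72 = 1.3872 K.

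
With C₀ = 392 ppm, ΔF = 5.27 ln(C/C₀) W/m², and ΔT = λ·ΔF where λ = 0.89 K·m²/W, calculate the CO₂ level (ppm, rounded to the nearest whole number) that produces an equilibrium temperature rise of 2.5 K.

C ≈ 668 ppm

Required forcing: ΔF = ΔT/λ = 2.5/0.89 = 2.8090 W/m².
Then ln(C/392) = ΔF/5.27 = 2.8090/5.27 = 0.53302.
So C = 392 × e^0.53302 = 392 × 1.70407 = 668.00 ppm.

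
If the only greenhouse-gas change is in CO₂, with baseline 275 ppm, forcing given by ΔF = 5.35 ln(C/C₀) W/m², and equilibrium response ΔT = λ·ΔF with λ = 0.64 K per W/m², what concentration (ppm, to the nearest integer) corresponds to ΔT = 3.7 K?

C ≈ 810 ppm

Required forcing: ΔF = ΔT/λ = 3.7/0.64 = 5.7813 W/m².
Then ln(C/275) = ΔF/5.35 = 5.7813/5.35 = 1.08062.
So C = 275 × e^1.08062 = 275 × 2.94651 = 810.29 ppm.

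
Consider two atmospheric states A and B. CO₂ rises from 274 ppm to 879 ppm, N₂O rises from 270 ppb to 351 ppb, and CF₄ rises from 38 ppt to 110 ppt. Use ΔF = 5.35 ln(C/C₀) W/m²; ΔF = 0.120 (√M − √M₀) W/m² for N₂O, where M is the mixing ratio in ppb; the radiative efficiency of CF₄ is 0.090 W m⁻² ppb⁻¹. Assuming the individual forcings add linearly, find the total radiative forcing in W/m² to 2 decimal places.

CO₂: 5.35 × ln(879/274) = 5.35 × ln(3.20803) = 5.35 × 1.16566 = 6.2363 W/m².
N₂O: 0.120 × (√351 − √270) = 0.120 × (18.7350 − 16.4317) = 0.120 × 2.3033 = 0.2764 W/m².
CF₄: Δ = 110 − 38 = 72 ppt = 0.072 ppb; ΔF = 0.090 × 0.072 = 0.0065 W/m².
Total ΔF = 6.2363 + 0.2764 + 0.0065 = 6.5192 W/m².

ΔF = 6.52 W/m²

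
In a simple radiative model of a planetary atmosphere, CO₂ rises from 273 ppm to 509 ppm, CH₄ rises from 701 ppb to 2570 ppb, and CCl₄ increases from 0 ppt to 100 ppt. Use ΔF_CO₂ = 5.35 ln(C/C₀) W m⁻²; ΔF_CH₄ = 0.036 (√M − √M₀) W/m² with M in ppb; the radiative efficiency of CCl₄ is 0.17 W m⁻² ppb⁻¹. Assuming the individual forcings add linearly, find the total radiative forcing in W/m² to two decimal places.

CO₂: 5.35 × ln(509/273) = 5.35 × ln(1.86447) = 5.35 × 0.62298 = 3.3329 W/m².
CH₄: 0.036 × (√2570 − √701) = 0.036 × (50.6952 − 26.4764) = 0.036 × 24.2188 = 0.8719 W/m².
CCl₄: Δ = 100 − 0 = 100 ppt = 0.100 ppb; ΔF = 0.17 × 0.100 = 0.0170 W/m².
Total ΔF = 3.3329 + 0.8719 + 0.0170 = 4.2218 W/m².

ΔF = 4.22 W/m²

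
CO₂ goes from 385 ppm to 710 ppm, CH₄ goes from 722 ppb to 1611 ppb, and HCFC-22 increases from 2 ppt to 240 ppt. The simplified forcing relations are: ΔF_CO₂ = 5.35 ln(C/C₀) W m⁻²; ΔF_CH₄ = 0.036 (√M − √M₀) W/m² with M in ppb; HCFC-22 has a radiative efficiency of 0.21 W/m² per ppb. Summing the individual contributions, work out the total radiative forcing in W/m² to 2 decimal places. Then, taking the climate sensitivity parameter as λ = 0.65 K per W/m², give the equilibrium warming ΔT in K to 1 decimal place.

ΔF = 3.80 W/m²; ΔT = 2.5 K

CO₂: 5.35 × ln(710/385) = 5.35 × ln(1.84416) = 5.35 × 0.61202 = 3.2743 W/m².
CH₄: 0.036 × (√1611 − √722) = 0.036 × (40.1373 − 26.8701) = 0.036 × 13.2672 = 0.4776 W/m².
HCFC-22: Δ = 240 − 2 = 238 ppt = 0.238 ppb; ΔF = 0.21 × 0.238 = 0.0500 W/m².
Total ΔF = 3.2743 + 0.4776 + 0.0500 = 3.8019 W/m².
ΔT = λ ΔF = 0.65 × 3.80 = 2.4700 K.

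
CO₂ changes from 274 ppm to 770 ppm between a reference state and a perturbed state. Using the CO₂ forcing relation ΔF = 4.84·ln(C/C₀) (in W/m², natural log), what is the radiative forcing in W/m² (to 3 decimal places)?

ΔF = 5.001 W/m²

CO₂: 4.84 × ln(770/274) = 4.84 × ln(2.81022) = 4.84 × 1.03326 = 5.0010 W/m².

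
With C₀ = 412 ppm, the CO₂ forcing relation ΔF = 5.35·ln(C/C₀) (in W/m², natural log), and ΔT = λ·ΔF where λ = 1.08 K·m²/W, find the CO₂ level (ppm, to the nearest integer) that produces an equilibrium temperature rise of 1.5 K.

C ≈ 534 ppm

Required forcing: ΔF = ΔT/λ = 1.5/1.08 = 1.3889 W/m².
Then ln(C/412) = ΔF/5.35 = 1.3889/5.35 = 0.25961.
So C = 412 × e^0.25961 = 412 × 1.29642 = 534.13 ppm.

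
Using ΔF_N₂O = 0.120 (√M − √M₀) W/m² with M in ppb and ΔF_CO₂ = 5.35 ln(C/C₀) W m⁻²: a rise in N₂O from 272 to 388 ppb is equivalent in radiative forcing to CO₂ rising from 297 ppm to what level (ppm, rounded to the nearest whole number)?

C ≈ 319 ppm

N₂O forcing: 0.120 × (√388 − √272) = 0.120 × (19.6977 − 16.4924) = 0.120 × 3.2053 = 0.38464 W/m².
Set 5.35 ln(C/297) = 0.38464: ln(C/297) = 0.38464/5.35 = 0.07190, so C = 297 × e^0.07190 = 297 × 1.07455 = 319.14 ppm.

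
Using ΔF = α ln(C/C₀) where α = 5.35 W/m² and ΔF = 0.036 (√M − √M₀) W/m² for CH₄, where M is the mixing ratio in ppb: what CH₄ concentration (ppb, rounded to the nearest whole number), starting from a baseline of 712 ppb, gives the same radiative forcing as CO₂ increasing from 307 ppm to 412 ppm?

CO₂ forcing: 5.35 × ln(412/307) = 5.35 × 0.294176 = 1.57384 W/m².
Set 0.036(√M − √712) = 1.57384: √M = 1.57384/0.036 + √712 = 43.7178 + 26.6833 = 70.4011.
M = (70.4011)² = 4956.31 ppb.

M ≈ 4956 ppb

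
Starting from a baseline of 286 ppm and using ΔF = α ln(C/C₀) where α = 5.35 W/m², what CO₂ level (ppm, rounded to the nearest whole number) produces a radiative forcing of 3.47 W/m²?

Set 5.35 ln(C/286) = 3.47, so ln(C/286) = 3.47/5.35 = 0.64860.
Then C/286 = e^0.64860 = 1.91286, giving C = 286 × 1.91286 = 547.08 ppm.

C ≈ 547 ppm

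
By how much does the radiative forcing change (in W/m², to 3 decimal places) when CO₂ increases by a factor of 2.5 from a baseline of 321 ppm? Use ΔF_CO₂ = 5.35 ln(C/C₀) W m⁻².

ΔF = 4.902 W/m²

Because the forcing depends only on the ratio C/C₀, the initial concentration does not enter.
ΔF = 5.35 × ln(2.5) = 5.35 × 0.91629 = 4.9022 W/m².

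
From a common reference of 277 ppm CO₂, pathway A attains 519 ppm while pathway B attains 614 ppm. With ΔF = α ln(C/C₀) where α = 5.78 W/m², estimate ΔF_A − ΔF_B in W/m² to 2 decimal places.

ΔF_A = 5.78 ln(519/277) = 5.78 × 0.62789 = 3.6292 W/m².
ΔF_B = 5.78 ln(614/277) = 5.78 × 0.79598 = 4.6008 W/m².
Difference: 3.6292 − 4.6008 = -0.9716 W/m².

ΔF_A − ΔF_B = -0.97 W/m²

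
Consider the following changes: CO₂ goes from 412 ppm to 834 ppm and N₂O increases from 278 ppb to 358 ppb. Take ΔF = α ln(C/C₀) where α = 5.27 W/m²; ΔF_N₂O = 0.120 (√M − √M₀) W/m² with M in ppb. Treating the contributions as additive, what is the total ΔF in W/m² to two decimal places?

ΔF = 3.99 W/m²

CO₂: 5.27 × ln(834/412) = 5.27 × ln(2.02427) = 5.27 × 0.70521 = 3.7165 W/m².
N₂O: 0.120 × (√358 − √278) = 0.120 × (18.9209 − 16.6733) = 0.120 × 2.2476 = 0.2697 W/m².
Total ΔF = 3.7165 + 0.2697 = 3.9862 W/m².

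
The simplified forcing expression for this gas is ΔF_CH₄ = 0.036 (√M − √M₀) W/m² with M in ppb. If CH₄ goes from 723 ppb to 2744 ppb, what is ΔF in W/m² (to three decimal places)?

ΔF = 0.918 W/m²

CH₄: 0.036 × (√2744 − √723) = 0.036 × (52.3832 − 26.8887) = 0.036 × 25.4945 = 0.9178 W/m².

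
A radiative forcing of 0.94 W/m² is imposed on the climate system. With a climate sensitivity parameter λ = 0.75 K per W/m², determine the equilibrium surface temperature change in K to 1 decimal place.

ΔT = 0.7 K

ΔT = λ ΔF = 0.75 × 0.94 = 0.7050 K.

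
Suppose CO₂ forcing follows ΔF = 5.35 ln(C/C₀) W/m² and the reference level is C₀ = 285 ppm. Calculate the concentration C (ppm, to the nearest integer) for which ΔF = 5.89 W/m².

C ≈ 857 ppm

Set 5.35 ln(C/285) = 5.89, so ln(C/285) = 5.89/5.35 = 1.10093.
Then C/285 = e^1.10093 = 3.00696, giving C = 285 × 3.00696 = 856.98 ppm.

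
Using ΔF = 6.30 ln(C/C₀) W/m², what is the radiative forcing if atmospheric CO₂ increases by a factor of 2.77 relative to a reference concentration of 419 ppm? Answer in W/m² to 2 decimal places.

Because the forcing depends only on the ratio C/C₀, the initial concentration does not enter.
ΔF = 6.30 × ln(2.77) = 6.30 × 1.01885 = 6.4188 W/m².

ΔF = 6.42 W/m²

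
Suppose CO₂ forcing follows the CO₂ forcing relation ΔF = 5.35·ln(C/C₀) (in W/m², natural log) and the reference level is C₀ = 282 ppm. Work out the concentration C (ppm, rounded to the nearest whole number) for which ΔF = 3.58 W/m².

C ≈ 551 ppm

Set 5.35 ln(C/282) = 3.58, so ln(C/282) = 3.58/5.35 = 0.66916.
Then C/282 = e^0.66916 = 1.95260, giving C = 282 × 1.95260 = 550.63 ppm.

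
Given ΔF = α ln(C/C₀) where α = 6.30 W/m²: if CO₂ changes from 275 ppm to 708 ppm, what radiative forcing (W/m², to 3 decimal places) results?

ΔF = 5.958 W/m²

CO₂: 6.30 × ln(708/275) = 6.30 × ln(2.57455) = 6.30 × 0.94567 = 5.9577 W/m².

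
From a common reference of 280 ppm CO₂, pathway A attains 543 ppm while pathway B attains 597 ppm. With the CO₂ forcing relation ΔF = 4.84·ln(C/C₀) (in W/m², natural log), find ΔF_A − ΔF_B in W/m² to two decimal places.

ΔF_A = 4.84 ln(543/280) = 4.84 × 0.66232 = 3.2056 W/m².
ΔF_B = 4.84 ln(597/280) = 4.84 × 0.75713 = 3.6645 W/m².
Difference: 3.2056 − 3.6645 = -0.4589 W/m².
(Equivalently, ΔF_A − ΔF_B = 4.84 ln(543/597) = 4.84 × -0.09481 = -0.4589 W/m².)

ΔF_A − ΔF_B = -0.46 W/m²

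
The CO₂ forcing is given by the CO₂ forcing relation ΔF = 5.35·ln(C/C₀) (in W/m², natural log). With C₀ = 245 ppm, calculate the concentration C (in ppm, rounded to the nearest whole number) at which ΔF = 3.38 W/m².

C ≈ 461 ppm

Set 5.35 ln(C/245) = 3.38, so ln(C/245) = 3.38/5.35 = 0.63178.
Then C/245 = e^0.63178 = 1.88096, giving C = 245 × 1.88096 = 460.84 ppm.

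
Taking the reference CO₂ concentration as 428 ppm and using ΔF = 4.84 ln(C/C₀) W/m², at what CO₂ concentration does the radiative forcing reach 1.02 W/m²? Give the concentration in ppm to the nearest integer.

C ≈ 528 ppm

Set 4.84 ln(C/428) = 1.02, so ln(C/428) = 1.02/4.84 = 0.21074.
Then C/428 = e^0.21074 = 1.23459, giving C = 428 × 1.23459 = 528.40 ppm.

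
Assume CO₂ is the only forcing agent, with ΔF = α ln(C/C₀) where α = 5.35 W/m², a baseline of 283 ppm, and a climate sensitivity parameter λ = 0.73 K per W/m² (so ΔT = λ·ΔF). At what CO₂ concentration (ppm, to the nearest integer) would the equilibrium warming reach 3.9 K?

Required forcing: ΔF = ΔT/λ = 3.9/0.73 = 5.3425 W/m².
Then ln(C/283) = ΔF/5.35 = 5.3425/5.35 = 0.99860.
So C = 283 × e^0.99860 = 283 × 2.71448 = 768.20 ppm.

C ≈ 768 ppm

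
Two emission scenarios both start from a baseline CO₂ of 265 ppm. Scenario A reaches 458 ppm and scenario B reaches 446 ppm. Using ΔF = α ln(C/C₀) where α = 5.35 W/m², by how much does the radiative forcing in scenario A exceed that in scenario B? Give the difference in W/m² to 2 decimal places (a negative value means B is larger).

ΔF_A − ΔF_B = 0.14 W/m²

ΔF_A = 5.35 ln(458/265) = 5.35 × 0.54714 = 2.9272 W/m².
ΔF_B = 5.35 ln(446/265) = 5.35 × 0.52059 = 2.7852 W/m².
Difference: 2.9272 − 2.7852 = 0.1420 W/m².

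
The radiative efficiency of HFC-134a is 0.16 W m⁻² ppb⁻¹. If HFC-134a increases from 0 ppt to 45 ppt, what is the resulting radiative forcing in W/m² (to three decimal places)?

ΔF = 0.007 W/m²

HFC-134a: Δ = 45 − 0 = 45 ppt = 0.045 ppb; ΔF = 0.16 × 0.045 = 0.0072 W/m².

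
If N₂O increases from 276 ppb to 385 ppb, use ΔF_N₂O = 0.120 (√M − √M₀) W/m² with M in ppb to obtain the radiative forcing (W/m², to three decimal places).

ΔF = 0.361 W/m²

N₂O: 0.120 × (√385 − √276) = 0.120 × (19.6214 − 16.6132) = 0.120 × 3.0082 = 0.3610 W/m².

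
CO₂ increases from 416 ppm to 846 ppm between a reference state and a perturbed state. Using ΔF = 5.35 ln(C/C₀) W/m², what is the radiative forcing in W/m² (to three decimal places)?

ΔF = 3.798 W/m²

CO₂: 5.35 × ln(846/416) = 5.35 × ln(2.03365) = 5.35 × 0.70983 = 3.7976 W/m².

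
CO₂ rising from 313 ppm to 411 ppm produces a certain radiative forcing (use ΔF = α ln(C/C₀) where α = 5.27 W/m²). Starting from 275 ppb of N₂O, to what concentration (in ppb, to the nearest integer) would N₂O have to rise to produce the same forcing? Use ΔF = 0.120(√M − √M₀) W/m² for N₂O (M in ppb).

M ≈ 815 ppb

CO₂ forcing: 5.27 × ln(411/313) = 5.27 × 0.272390 = 1.43550 W/m².
Set 0.120(√M − √275) = 1.43550: √M = 1.43550/0.120 + √275 = 11.9625 + 16.5831 = 28.5456.
M = (28.5456)² = 814.85 ppb.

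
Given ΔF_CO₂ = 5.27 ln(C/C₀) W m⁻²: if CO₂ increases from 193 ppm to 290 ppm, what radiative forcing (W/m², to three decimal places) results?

ΔF = 2.146 W/m²

CO₂: 5.27 × ln(290/193) = 5.27 × ln(1.50259) = 5.27 × 0.40719 = 2.1459 W/m².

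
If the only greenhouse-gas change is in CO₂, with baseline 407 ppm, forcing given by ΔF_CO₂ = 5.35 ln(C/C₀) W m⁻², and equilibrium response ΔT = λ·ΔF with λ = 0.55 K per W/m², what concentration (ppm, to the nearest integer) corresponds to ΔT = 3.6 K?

Required forcing: ΔF = ΔT/λ = 3.6/0.55 = 6.5455 W/m².
Then ln(C/407) = ΔF/5.35 = 6.5455/5.35 = 1.22346.
So C = 407 × e^1.22346 = 407 × 3.39893 = 1383.36 ppm.

C ≈ 1383 ppm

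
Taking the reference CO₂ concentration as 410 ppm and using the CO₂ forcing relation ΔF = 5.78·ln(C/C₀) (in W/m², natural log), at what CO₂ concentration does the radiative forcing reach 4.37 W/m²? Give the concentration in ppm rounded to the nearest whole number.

Set 5.78 ln(C/410) = 4.37, so ln(C/410) = 4.37/5.78 = 0.75606.
Then C/410 = e^0.75606 = 2.12987, giving C = 410 × 2.12987 = 873.25 ppm.

C ≈ 873 ppm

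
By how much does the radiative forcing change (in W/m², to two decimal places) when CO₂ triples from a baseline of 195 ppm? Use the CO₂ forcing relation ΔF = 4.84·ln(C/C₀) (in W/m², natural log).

ΔF = 4.84 × ln(3) = 4.84 × 1.09861 = 5.3173 W/m².

ΔF = 5.32 W/m²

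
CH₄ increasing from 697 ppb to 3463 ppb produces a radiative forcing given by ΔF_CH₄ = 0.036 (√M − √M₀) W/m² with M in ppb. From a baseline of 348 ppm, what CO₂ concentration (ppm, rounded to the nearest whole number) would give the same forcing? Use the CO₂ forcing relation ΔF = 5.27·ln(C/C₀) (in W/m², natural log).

C ≈ 434 ppm

CH₄ forcing: 0.036 × (√3463 − √697) = 0.036 × (58.8473 − 26.4008) = 0.036 × 32.4465 = 1.16807 W/m².
Set 5.27 ln(C/348) = 1.16807: ln(C/348) = 1.16807/5.27 = 0.22165, so C = 348 × e^0.22165 = 348 × 1.24813 = 434.35 ppm.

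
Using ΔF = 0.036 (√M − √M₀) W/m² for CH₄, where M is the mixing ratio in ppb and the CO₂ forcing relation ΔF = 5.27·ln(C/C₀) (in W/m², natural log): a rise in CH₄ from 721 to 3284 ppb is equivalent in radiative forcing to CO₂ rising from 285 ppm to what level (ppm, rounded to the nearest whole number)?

CH₄ forcing: 0.036 × (√3284 − √721) = 0.036 × (57.3062 − 26.8514) = 0.036 × 30.4548 = 1.09637 W/m².
Set 5.27 ln(C/285) = 1.09637: ln(C/285) = 1.09637/5.27 = 0.20804, so C = 285 × e^0.20804 = 285 × 1.23126 = 350.91 ppm.

C ≈ 351 ppm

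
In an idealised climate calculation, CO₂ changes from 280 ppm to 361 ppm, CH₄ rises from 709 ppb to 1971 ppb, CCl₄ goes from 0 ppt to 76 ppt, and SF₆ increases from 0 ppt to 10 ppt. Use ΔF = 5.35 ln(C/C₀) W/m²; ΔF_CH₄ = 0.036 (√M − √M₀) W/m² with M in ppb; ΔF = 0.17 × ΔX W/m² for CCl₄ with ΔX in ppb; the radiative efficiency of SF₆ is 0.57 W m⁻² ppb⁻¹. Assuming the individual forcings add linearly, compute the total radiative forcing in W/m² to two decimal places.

ΔF = 2.02 W/m²

CO₂: 5.35 × ln(361/280) = 5.35 × ln(1.28929) = 5.35 × 0.25409 = 1.3594 W/m².
CH₄: 0.036 × (√1971 − √709) = 0.036 × (44.3959 − 26.6271) = 0.036 × 17.7688 = 0.6397 W/m².
CCl₄: Δ = 76 − 0 = 76 ppt = 0.076 ppb; ΔF = 0.17 × 0.076 = 0.0129 W/m².
SF₆: Δ = 10 − 0 = 10 ppt = 0.010 ppb; ΔF = 0.57 × 0.010 = 0.0057 W/m².
Total ΔF = 1.3594 + 0.6397 + 0.0129 + 0.0057 = 2.0177 W/m².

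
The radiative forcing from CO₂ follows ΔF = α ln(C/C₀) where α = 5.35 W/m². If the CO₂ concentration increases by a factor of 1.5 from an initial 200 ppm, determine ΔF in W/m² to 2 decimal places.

Because the forcing depends only on the ratio C/C₀, the initial concentration does not enter.
ΔF = 5.35 × ln(1.5) = 5.35 × 0.40547 = 2.1693 W/m².

ΔF = 2.17 W/m²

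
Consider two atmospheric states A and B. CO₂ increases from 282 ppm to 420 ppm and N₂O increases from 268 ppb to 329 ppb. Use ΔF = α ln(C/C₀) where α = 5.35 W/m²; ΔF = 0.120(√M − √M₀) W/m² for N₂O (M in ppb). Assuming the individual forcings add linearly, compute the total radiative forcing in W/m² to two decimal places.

CO₂: 5.35 × ln(420/282) = 5.35 × ln(1.48936) = 5.35 × 0.39835 = 2.1312 W/m².
N₂O: 0.120 × (√329 − √268) = 0.120 × (18.1384 − 16.3707) = 0.120 × 1.7677 = 0.2121 W/m².
Total ΔF = 2.1312 + 0.2121 = 2.3433 W/m².

ΔF = 2.34 W/m²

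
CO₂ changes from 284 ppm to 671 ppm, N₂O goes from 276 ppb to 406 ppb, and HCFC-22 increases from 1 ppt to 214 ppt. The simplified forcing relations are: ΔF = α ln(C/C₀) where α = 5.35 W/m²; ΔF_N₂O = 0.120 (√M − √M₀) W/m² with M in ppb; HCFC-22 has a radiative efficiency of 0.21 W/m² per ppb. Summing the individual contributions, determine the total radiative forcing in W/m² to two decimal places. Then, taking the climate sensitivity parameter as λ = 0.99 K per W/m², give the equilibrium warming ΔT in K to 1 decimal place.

CO₂: 5.35 × ln(671/284) = 5.35 × ln(2.36268) = 5.35 × 0.85980 = 4.5999 W/m².
N₂O: 0.120 × (√406 − √276) = 0.120 × (20.1494 − 16.6132) = 0.120 × 3.5362 = 0.4243 W/m².
HCFC-22: Δ = 214 − 1 = 213 ppt = 0.213 ppb; ΔF = 0.21 × 0.213 = 0.0447 W/m².
Total ΔF = 4.5999 + 0.4243 + 0.0447 = 5.0689 W/m².
ΔT = λ ΔF = 0.99 × 5.07 = 5.0193 K.

ΔF = 5.07 W/m²; ΔT = 5.0 K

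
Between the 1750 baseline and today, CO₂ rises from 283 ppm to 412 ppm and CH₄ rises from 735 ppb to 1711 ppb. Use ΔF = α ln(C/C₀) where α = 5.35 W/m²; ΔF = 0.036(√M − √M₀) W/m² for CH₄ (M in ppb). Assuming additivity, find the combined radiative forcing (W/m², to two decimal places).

ΔF = 2.52 W/m²

CO₂: 5.35 × ln(412/283) = 5.35 × ln(1.45583) = 5.35 × 0.37558 = 2.0094 W/m².
CH₄: 0.036 × (√1711 − √735) = 0.036 × (41.3642 − 27.1109) = 0.036 × 14.2533 = 0.5131 W/m².
Total ΔF = 2.0094 + 0.5131 = 2.5225 W/m².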